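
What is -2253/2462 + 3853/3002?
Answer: 680645/1847731 ≈ 0.36837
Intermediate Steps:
-2253/2462 + 3853/3002 = 680645/1847731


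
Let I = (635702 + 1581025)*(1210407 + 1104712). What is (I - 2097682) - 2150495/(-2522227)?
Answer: 12944030368458340132/2522227 ≈ 5.1320e+12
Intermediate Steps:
I = 5131986795513 (I = 2216727*2315119 = 5131986795513)
(I - 2097682) - 2150495/(-2522227) = (5131986795513 - 2097682) - 2150495/(-2522227) = 5131984697831 - 2150495*(-1/2522227) = 5131984697831 + 2150495/2522227 = 12944030368458340132/2522227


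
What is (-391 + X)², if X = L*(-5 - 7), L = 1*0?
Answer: 152881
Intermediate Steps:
L = 0
X = 0 (X = 0*(-5 - 7) = 0*(-12) = 0)
(-391 + X)² = (-391 + 0)² = (-391)² = 152881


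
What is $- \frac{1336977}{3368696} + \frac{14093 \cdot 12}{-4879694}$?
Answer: $- \frac{3546869518887}{8219102829512} \approx -0.43154$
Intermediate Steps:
$- \frac{1336977}{3368696} + \frac{14093 \cdot 12}{-4879694} = \left(-1336977\right) \frac{1}{3368696} + 169116 \left(- \frac{1}{4879694}\right) = - \frac{1336977}{3368696} - \frac{84558}{2439847} = - \frac{3546869518887}{8219102829512}$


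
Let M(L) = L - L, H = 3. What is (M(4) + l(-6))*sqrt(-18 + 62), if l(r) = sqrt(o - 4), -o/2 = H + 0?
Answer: 2*I*sqrt(110) ≈ 20.976*I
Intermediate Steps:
o = -6 (o = -2*(3 + 0) = -2*3 = -6)
l(r) = I*sqrt(10) (l(r) = sqrt(-6 - 4) = sqrt(-10) = I*sqrt(10))
M(L) = 0
(M(4) + l(-6))*sqrt(-18 + 62) = (0 + I*sqrt(10))*sqrt(-18 + 62) = (I*sqrt(10))*sqrt(44) = (I*sqrt(10))*(2*sqrt(11)) = 2*I*sqrt(110)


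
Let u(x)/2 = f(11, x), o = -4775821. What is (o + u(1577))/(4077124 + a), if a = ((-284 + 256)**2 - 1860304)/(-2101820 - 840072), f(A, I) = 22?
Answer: -3512455037521/2998615084532 ≈ -1.1714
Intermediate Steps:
u(x) = 44 (u(x) = 2*22 = 44)
a = 464880/735473 (a = ((-28)**2 - 1860304)/(-2941892) = (784 - 1860304)*(-1/2941892) = -1859520*(-1/2941892) = 464880/735473 ≈ 0.63208)
(o + u(1577))/(4077124 + a) = (-4775821 + 44)/(4077124 + 464880/735473) = -4775777/2998615084532/735473 = -4775777*735473/2998615084532 = -3512455037521/2998615084532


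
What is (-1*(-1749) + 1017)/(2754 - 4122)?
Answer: -461/228 ≈ -2.0219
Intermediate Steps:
(-1*(-1749) + 1017)/(2754 - 4122) = (1749 + 1017)/(-1368) = 2766*(-1/1368) = -461/228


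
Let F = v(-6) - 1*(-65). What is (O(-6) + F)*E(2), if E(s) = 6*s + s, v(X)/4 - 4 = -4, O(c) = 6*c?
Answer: 406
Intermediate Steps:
v(X) = 0 (v(X) = 16 + 4*(-4) = 16 - 16 = 0)
E(s) = 7*s
F = 65 (F = 0 - 1*(-65) = 0 + 65 = 65)
(O(-6) + F)*E(2) = (6*(-6) + 65)*(7*2) = (-36 + 65)*14 = 29*14 = 406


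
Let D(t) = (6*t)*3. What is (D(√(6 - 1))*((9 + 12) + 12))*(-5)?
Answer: -2970*√5 ≈ -6641.1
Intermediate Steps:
D(t) = 18*t
(D(√(6 - 1))*((9 + 12) + 12))*(-5) = ((18*√(6 - 1))*((9 + 12) + 12))*(-5) = ((18*√5)*(21 + 12))*(-5) = ((18*√5)*33)*(-5) = (594*√5)*(-5) = -2970*√5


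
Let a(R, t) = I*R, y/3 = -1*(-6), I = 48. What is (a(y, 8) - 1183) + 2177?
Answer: 1858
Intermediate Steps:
y = 18 (y = 3*(-1*(-6)) = 3*6 = 18)
a(R, t) = 48*R
(a(y, 8) - 1183) + 2177 = (48*18 - 1183) + 2177 = (864 - 1183) + 2177 = -319 + 2177 = 1858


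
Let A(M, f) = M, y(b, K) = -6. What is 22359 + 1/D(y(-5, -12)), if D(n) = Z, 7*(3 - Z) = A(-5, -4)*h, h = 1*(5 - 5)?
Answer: 67078/3 ≈ 22359.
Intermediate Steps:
h = 0 (h = 1*0 = 0)
Z = 3 (Z = 3 - (-5)*0/7 = 3 - 1/7*0 = 3 + 0 = 3)
D(n) = 3
22359 + 1/D(y(-5, -12)) = 22359 + 1/3 = 67078/3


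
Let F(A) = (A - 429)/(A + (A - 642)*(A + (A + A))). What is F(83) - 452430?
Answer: -31468316047/69554 ≈ -4.5243e+5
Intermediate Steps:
F(A) = (-429 + A)/(A + 3*A*(-642 + A)) (F(A) = (-429 + A)/(A + (-642 + A)*(A + 2*A)) = (-429 + A)/(A + (-642 + A)*(3*A)) = (-429 + A)/(A + 3*A*(-642 + A)))
F(83) - 452430 = (-429 + 83)/(83*(-1925 + 3*83)) - 452430 = (1/83)*(-346)/(-1925 + 249) - 452430 = (1/83)*(-346)/(-1676) - 452430 = (1/83)*(-1/1676)*(-346) - 452430 = 173/69554 - 452430 = -31468316047/69554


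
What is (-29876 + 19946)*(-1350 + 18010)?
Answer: -165433800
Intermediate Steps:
(-29876 + 19946)*(-1350 + 18010) = -9930*16660 = -165433800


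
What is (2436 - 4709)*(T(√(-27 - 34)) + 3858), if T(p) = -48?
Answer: -8660130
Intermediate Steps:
(2436 - 4709)*(T(√(-27 - 34)) + 3858) = (2436 - 4709)*(-48 + 3858) = -2273*3810 = -8660130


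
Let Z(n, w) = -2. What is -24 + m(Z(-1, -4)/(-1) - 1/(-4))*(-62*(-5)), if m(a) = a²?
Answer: 12363/8 ≈ 1545.4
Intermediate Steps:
-24 + m(Z(-1, -4)/(-1) - 1/(-4))*(-62*(-5)) = -24 + (-2/(-1) - 1/(-4))²*(-62*(-5)) = -24 + (-2*(-1) - 1*(-¼))²*310 = -24 + (2 + ¼)²*310 = -24 + (9/4)²*310 = -24 + (81/16)*310 = -24 + 12555/8 = 12363/8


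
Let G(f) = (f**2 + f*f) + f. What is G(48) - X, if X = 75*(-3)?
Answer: 4881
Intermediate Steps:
X = -225
G(f) = f + 2*f**2 (G(f) = (f**2 + f**2) + f = 2*f**2 + f = f + 2*f**2)
G(48) - X = 48*(1 + 2*48) - 1*(-225) = 48*(1 + 96) + 225 = 48*97 + 225 = 4656 + 225 = 4881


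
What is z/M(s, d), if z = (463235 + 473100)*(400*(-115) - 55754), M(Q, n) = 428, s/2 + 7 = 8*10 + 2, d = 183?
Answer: -47637915795/214 ≈ -2.2261e+8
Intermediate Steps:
s = 150 (s = -14 + 2*(8*10 + 2) = -14 + 2*(80 + 2) = -14 + 2*82 = -14 + 164 = 150)
z = -95275831590 (z = 936335*(-46000 - 55754) = 936335*(-101754) = -95275831590)
z/M(s, d) = -95275831590/428 = -95275831590*1/428 = -47637915795/214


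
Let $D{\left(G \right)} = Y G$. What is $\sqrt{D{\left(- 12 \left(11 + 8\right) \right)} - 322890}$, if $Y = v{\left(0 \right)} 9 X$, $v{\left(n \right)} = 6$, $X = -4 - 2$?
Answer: $77 i \sqrt{42} \approx 499.02 i$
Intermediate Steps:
$X = -6$
$Y = -324$ ($Y = 6 \cdot 9 \left(-6\right) = 54 \left(-6\right) = -324$)
$D{\left(G \right)} = - 324 G$
$\sqrt{D{\left(- 12 \left(11 + 8\right) \right)} - 322890} = \sqrt{- 324 \left(- 12 \left(11 + 8\right)\right) - 322890} = \sqrt{- 324 \left(\left(-12\right) 19\right) - 322890} = \sqrt{\left(-324\right) \left(-228\right) - 322890} = \sqrt{73872 - 322890} = \sqrt{-249018} = 77 i \sqrt{42}$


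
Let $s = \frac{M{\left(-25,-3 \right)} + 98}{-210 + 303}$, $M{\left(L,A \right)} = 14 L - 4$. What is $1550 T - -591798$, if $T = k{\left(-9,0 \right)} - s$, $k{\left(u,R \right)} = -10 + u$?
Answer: $\frac{1699844}{3} \approx 5.6662 \cdot 10^{5}$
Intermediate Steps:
$M{\left(L,A \right)} = -4 + 14 L$
$s = - \frac{256}{93}$ ($s = \frac{\left(-4 + 14 \left(-25\right)\right) + 98}{-210 + 303} = \frac{\left(-4 - 350\right) + 98}{93} = \left(-354 + 98\right) \frac{1}{93} = \left(-256\right) \frac{1}{93} = - \frac{256}{93} \approx -2.7527$)
$T = - \frac{1511}{93}$ ($T = \left(-10 - 9\right) - - \frac{256}{93} = -19 + \frac{256}{93} = - \frac{1511}{93} \approx -16.247$)
$1550 T - -591798 = 1550 \left(- \frac{1511}{93}\right) - -591798 = - \frac{75550}{3} + 591798 = \frac{1699844}{3}$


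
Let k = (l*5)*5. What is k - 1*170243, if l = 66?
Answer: -168593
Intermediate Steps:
k = 1650 (k = (66*5)*5 = 330*5 = 1650)
k - 1*170243 = 1650 - 1*170243 = 1650 - 170243 = -168593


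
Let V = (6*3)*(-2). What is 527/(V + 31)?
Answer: -527/5 ≈ -105.40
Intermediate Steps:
V = -36 (V = 18*(-2) = -36)
527/(V + 31) = 527/(-36 + 31) = 527/(-5) = 527*(-1/5) = -527/5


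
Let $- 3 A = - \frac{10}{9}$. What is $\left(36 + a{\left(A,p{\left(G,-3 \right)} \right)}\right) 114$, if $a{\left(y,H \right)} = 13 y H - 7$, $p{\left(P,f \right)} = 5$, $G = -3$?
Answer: $\frac{54454}{9} \approx 6050.4$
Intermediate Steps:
$A = \frac{10}{27}$ ($A = - \frac{\left(-10\right) \frac{1}{9}}{3} = \left(- \frac{1}{3}\right) \left(- \frac{10}{9}\right) = \frac{10}{27} \approx 0.37037$)
$a{\left(y,H \right)} = -7 + 13 H y$ ($a{\left(y,H \right)} = 13 H y - 7 = -7 + 13 H y$)
$\left(36 + a{\left(A,p{\left(G,-3 \right)} \right)}\right) 114 = \left(36 - \left(7 - \frac{650}{27}\right)\right) 114 = \left(36 + \left(-7 + \frac{650}{27}\right)\right) 114 = \left(36 + \frac{461}{27}\right) 114 = \frac{1433}{27} \cdot 114 = \frac{54454}{9}$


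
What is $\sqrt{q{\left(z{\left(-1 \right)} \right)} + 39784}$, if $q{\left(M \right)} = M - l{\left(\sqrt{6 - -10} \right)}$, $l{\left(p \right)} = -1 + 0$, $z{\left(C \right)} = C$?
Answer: $2 \sqrt{9946} \approx 199.46$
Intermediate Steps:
$l{\left(p \right)} = -1$
$q{\left(M \right)} = 1 + M$ ($q{\left(M \right)} = M - -1 = M + 1 = 1 + M$)
$\sqrt{q{\left(z{\left(-1 \right)} \right)} + 39784} = \sqrt{\left(1 - 1\right) + 39784} = \sqrt{0 + 39784} = \sqrt{39784} = 2 \sqrt{9946}$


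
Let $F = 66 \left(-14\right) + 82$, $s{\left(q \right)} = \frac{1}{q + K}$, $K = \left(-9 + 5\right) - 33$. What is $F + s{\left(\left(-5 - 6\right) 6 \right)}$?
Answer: $- \frac{86727}{103} \approx -842.01$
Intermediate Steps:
$K = -37$ ($K = -4 - 33 = -37$)
$s{\left(q \right)} = \frac{1}{-37 + q}$ ($s{\left(q \right)} = \frac{1}{q - 37} = \frac{1}{-37 + q}$)
$F = -842$ ($F = -924 + 82 = -842$)
$F + s{\left(\left(-5 - 6\right) 6 \right)} = -842 + \frac{1}{-37 + \left(-5 - 6\right) 6} = -842 + \frac{1}{-37 - 66} = -842 + \frac{1}{-103} = -842 - \frac{1}{103} = - \frac{86727}{103}$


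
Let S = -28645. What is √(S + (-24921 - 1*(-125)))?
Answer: I*√53441 ≈ 231.17*I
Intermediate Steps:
√(S + (-24921 - 1*(-125))) = √(-28645 + (-24921 - 1*(-125))) = √(-28645 + (-24921 + 125)) = √(-28645 - 24796) = √(-53441) = I*√53441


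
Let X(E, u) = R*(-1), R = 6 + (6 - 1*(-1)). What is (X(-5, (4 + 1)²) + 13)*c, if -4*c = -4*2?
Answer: 0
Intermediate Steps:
R = 13 (R = 6 + (6 + 1) = 6 + 7 = 13)
X(E, u) = -13 (X(E, u) = 13*(-1) = -13)
c = 2 (c = -(-1)*2 = -¼*(-8) = 2)
(X(-5, (4 + 1)²) + 13)*c = (-13 + 13)*2 = 0*2 = 0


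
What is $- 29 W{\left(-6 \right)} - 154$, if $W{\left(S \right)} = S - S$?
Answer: $-154$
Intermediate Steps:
$W{\left(S \right)} = 0$
$- 29 W{\left(-6 \right)} - 154 = \left(-29\right) 0 - 154 = 0 - 154 = -154$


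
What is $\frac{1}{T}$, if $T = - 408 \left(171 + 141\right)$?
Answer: $- \frac{1}{127296} \approx -7.8557 \cdot 10^{-6}$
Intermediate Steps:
$T = -127296$ ($T = \left(-408\right) 312 = -127296$)
$\frac{1}{T} = \frac{1}{-127296} = - \frac{1}{127296}$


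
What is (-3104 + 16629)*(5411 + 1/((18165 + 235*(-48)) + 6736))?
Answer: 996836212800/13621 ≈ 7.3184e+7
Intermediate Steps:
(-3104 + 16629)*(5411 + 1/((18165 + 235*(-48)) + 6736)) = 13525*(5411 + 1/((18165 - 11280) + 6736)) = 13525*(5411 + 1/(6885 + 6736)) = 13525*(5411 + 1/13621) = 13525*(73703232/13621) = 996836212800/13621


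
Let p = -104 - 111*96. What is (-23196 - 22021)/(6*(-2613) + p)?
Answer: 45217/26438 ≈ 1.7103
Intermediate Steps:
p = -10760 (p = -104 - 10656 = -10760)
(-23196 - 22021)/(6*(-2613) + p) = (-23196 - 22021)/(6*(-2613) - 10760) = -45217/(-15678 - 10760) = -45217/(-26438) = -45217*(-1/26438) = 45217/26438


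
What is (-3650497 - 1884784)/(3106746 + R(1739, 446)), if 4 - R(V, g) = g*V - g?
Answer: -5535281/2331602 ≈ -2.3740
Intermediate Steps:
R(V, g) = 4 + g - V*g (R(V, g) = 4 - (g*V - g) = 4 - (V*g - g) = 4 - (-g + V*g) = 4 + (g - V*g) = 4 + g - V*g)
(-3650497 - 1884784)/(3106746 + R(1739, 446)) = (-3650497 - 1884784)/(3106746 + (4 + 446 - 1*1739*446)) = -5535281/(3106746 + (4 + 446 - 775594)) = -5535281/(3106746 - 775144) = -5535281/2331602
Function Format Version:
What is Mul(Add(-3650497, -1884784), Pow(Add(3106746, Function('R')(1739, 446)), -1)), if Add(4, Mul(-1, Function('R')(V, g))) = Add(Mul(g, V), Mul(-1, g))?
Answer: Rational(-5535281, 2331602) ≈ -2.3740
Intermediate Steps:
Function('R')(V, g) = Add(4, g, Mul(-1, V, g)) (Function('R')(V, g) = Add(4, Mul(-1, Add(Mul(g, V), Mul(-1, g)))) = Add(4, Mul(-1, Add(Mul(V, g), Mul(-1, g)))) = Add(4, Mul(-1, Add(Mul(-1, g), Mul(V, g)))) = Add(4, Add(g, Mul(-1, V, g))) = Add(4, g, Mul(-1, V, g)))
Mul(Add(-3650497, -1884784), Pow(Add(3106746, Function('R')(1739, 446)), -1)) = Mul(Add(-3650497, -1884784), Pow(Add(3106746, Add(4, 446, Mul(-1, 1739, 446))), -1)) = Mul(-5535281, Pow(Add(3106746, Add(4, 446, -775594)), -1)) = Mul(-5535281, Pow(Add(3106746, -775144), -1)) = Mul(-5535281, Pow(2331602, -1)) = Mul(-5535281, Rational(1, 2331602)) = Rational(-5535281, 2331602)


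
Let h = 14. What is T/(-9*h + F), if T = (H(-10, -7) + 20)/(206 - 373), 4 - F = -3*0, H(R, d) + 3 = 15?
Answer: 16/10187 ≈ 0.0015706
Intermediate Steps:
H(R, d) = 12 (H(R, d) = -3 + 15 = 12)
F = 4 (F = 4 - (-3)*0 = 4 - 1*0 = 4 + 0 = 4)
T = -32/167 (T = (12 + 20)/(206 - 373) = 32/(-167) = 32*(-1/167) = -32/167 ≈ -0.19162)
T/(-9*h + F) = -32/(167*(-9*14 + 4)) = -32/(167*(-126 + 4)) = -32/167/(-122) = -32/167*(-1/122) = 16/10187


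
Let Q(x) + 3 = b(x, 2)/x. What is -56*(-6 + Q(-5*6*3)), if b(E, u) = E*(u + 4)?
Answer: 168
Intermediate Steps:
b(E, u) = E*(4 + u)
Q(x) = 3 (Q(x) = -3 + (x*(4 + 2))/x = -3 + (x*6)/x = -3 + (6*x)/x = -3 + 6 = 3)
-56*(-6 + Q(-5*6*3)) = -56*(-6 + 3) = -56*(-3) = 168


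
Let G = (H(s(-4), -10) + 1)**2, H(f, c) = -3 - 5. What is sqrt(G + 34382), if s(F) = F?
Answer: sqrt(34431) ≈ 185.56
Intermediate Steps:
H(f, c) = -8
G = 49 (G = (-8 + 1)**2 = (-7)**2 = 49)
sqrt(G + 34382) = sqrt(49 + 34382) = sqrt(34431)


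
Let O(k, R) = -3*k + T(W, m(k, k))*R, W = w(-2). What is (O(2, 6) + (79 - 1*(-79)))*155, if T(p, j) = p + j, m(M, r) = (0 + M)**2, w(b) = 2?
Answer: 29140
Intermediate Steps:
m(M, r) = M**2
W = 2
T(p, j) = j + p
O(k, R) = -3*k + R*(2 + k**2) (O(k, R) = -3*k + (k**2 + 2)*R = -3*k + (2 + k**2)*R = -3*k + R*(2 + k**2))
(O(2, 6) + (79 - 1*(-79)))*155 = ((-3*2 + 6*(2 + 2**2)) + (79 - 1*(-79)))*155 = ((-6 + 6*(2 + 4)) + (79 + 79))*155 = ((-6 + 6*6) + 158)*155 = ((-6 + 36) + 158)*155 = (30 + 158)*155 = 188*155 = 29140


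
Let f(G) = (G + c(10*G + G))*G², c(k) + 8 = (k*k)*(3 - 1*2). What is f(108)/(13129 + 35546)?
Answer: 5487694272/16225 ≈ 3.3822e+5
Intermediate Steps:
c(k) = -8 + k² (c(k) = -8 + (k*k)*(3 - 1*2) = -8 + k²*(3 - 2) = -8 + k²*1 = -8 + k²)
f(G) = G²*(-8 + G + 121*G²) (f(G) = (G + (-8 + (10*G + G)²))*G² = (G + (-8 + (11*G)²))*G² = (G + (-8 + 121*G²))*G² = (-8 + G + 121*G²)*G² = G²*(-8 + G + 121*G²))
f(108)/(13129 + 35546) = (108²*(-8 + 108 + 121*108²))/(13129 + 35546) = (11664*(-8 + 108 + 121*11664))/48675 = (11664*(-8 + 108 + 1411344))*(1/48675) = (11664*1411444)*(1/48675) = 16463082816*(1/48675) = 5487694272/16225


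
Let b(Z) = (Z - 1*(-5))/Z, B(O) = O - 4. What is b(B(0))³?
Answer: -1/64 ≈ -0.015625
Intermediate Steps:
B(O) = -4 + O
b(Z) = (5 + Z)/Z (b(Z) = (Z + 5)/Z = (5 + Z)/Z)
b(B(0))³ = ((5 + (-4 + 0))/(-4 + 0))³ = ((5 - 4)/(-4))³ = (-¼*1)³ = (-¼)³ = -1/64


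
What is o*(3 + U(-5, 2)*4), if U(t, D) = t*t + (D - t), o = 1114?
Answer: 145934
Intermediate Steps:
U(t, D) = D + t² - t (U(t, D) = t² + (D - t) = D + t² - t)
o*(3 + U(-5, 2)*4) = 1114*(3 + (2 + (-5)² - 1*(-5))*4) = 1114*(3 + (2 + 25 + 5)*4) = 1114*(3 + 32*4) = 1114*(3 + 128) = 1114*131 = 145934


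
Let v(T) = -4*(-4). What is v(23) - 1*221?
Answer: -205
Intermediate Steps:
v(T) = 16
v(23) - 1*221 = 16 - 1*221 = 16 - 221 = -205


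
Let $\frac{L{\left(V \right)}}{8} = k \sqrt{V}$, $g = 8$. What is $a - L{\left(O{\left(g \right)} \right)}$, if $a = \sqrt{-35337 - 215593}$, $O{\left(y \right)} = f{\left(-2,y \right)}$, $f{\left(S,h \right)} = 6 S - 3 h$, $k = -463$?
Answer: $i \left(22224 + \sqrt{250930}\right) \approx 22725.0 i$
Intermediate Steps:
$f{\left(S,h \right)} = - 3 h + 6 S$
$O{\left(y \right)} = -12 - 3 y$ ($O{\left(y \right)} = - 3 y + 6 \left(-2\right) = - 3 y - 12 = -12 - 3 y$)
$L{\left(V \right)} = - 3704 \sqrt{V}$ ($L{\left(V \right)} = 8 \left(- 463 \sqrt{V}\right) = - 3704 \sqrt{V}$)
$a = i \sqrt{250930}$ ($a = \sqrt{-250930} = i \sqrt{250930} \approx 500.93 i$)
$a - L{\left(O{\left(g \right)} \right)} = i \sqrt{250930} - - 3704 \sqrt{-12 - 24} = i \sqrt{250930} - - 3704 \sqrt{-36} = i \sqrt{250930} - - 3704 \cdot 6 i = i \sqrt{250930} - - 22224 i = i \sqrt{250930} + 22224 i = 22224 i + i \sqrt{250930}$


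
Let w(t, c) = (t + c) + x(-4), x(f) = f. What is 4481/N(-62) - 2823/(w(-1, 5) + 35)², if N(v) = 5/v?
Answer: -68069213/1225 ≈ -55567.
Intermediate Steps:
w(t, c) = -4 + c + t (w(t, c) = (t + c) - 4 = (c + t) - 4 = -4 + c + t)
4481/N(-62) - 2823/(w(-1, 5) + 35)² = 4481/((5/(-62))) - 2823/((-4 + 5 - 1) + 35)² = 4481/((5*(-1/62))) - 2823/(0 + 35)² = 4481/(-5/62) - 2823/(35²) = 4481*(-62/5) - 2823/1225 = -277822/5 - 2823*1/1225 = -277822/5 - 2823/1225 = -68069213/1225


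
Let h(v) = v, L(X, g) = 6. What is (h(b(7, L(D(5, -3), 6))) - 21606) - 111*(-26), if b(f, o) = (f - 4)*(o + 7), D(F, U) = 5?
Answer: -18681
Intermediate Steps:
b(f, o) = (-4 + f)*(7 + o)
(h(b(7, L(D(5, -3), 6))) - 21606) - 111*(-26) = ((-28 - 4*6 + 7*7 + 7*6) - 21606) - 111*(-26) = ((-28 - 24 + 49 + 42) - 21606) + 2886 = (39 - 21606) + 2886 = -21567 + 2886 = -18681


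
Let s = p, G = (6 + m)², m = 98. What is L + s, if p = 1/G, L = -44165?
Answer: -477688639/10816 ≈ -44165.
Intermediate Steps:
G = 10816 (G = (6 + 98)² = 104² = 10816)
p = 1/10816 ≈ 9.2456e-5
s = 1/10816 ≈ 9.2456e-5
L + s = -44165 + 1/10816 = -477688639/10816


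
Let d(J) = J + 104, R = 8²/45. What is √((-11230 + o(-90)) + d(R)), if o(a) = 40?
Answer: I*√2494030/15 ≈ 105.28*I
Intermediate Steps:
R = 64/45 (R = 64*(1/45) = 64/45 ≈ 1.4222)
d(J) = 104 + J
√((-11230 + o(-90)) + d(R)) = √((-11230 + 40) + (104 + 64/45)) = √(-11190 + 4744/45) = √(-498806/45) = I*√2494030/15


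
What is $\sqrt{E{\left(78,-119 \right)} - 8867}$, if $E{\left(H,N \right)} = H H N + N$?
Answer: $i \sqrt{732982} \approx 856.14 i$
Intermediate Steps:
$E{\left(H,N \right)} = N + N H^{2}$ ($E{\left(H,N \right)} = H^{2} N + N = N H^{2} + N = N + N H^{2}$)
$\sqrt{E{\left(78,-119 \right)} - 8867} = \sqrt{- 119 \left(1 + 78^{2}\right) - 8867} = \sqrt{- 119 \left(1 + 6084\right) - 8867} = \sqrt{\left(-119\right) 6085 - 8867} = \sqrt{-724115 - 8867} = \sqrt{-732982} = i \sqrt{732982}$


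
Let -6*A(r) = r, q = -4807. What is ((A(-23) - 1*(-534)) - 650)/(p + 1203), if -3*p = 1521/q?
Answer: -3235111/34699968 ≈ -0.093231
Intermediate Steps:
A(r) = -r/6
p = 507/4807 (p = -507/(-4807) = -507*(-1)/4807 = -1/3*(-1521/4807) = 507/4807 ≈ 0.10547)
((A(-23) - 1*(-534)) - 650)/(p + 1203) = ((-1/6*(-23) - 1*(-534)) - 650)/(507/4807 + 1203) = ((23/6 + 534) - 650)/(5783328/4807) = (3227/6 - 650)*(4807/5783328) = -673/6*4807/5783328 = -3235111/34699968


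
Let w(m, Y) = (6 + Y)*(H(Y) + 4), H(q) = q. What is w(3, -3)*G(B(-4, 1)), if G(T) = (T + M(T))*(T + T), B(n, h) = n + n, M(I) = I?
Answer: 768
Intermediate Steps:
B(n, h) = 2*n
w(m, Y) = (4 + Y)*(6 + Y) (w(m, Y) = (6 + Y)*(Y + 4) = (6 + Y)*(4 + Y) = (4 + Y)*(6 + Y))
G(T) = 4*T² (G(T) = (T + T)*(T + T) = (2*T)*(2*T) = 4*T²)
w(3, -3)*G(B(-4, 1)) = (24 + (-3)² + 10*(-3))*(4*(2*(-4))²) = (24 + 9 - 30)*(4*(-8)²) = 3*(4*64) = 3*256 = 768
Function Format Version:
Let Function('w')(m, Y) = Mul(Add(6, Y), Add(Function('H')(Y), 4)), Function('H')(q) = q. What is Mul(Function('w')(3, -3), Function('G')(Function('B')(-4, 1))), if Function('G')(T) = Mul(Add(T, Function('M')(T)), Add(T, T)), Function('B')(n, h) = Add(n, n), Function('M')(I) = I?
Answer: 768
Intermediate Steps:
Function('B')(n, h) = Mul(2, n)
Function('w')(m, Y) = Mul(Add(4, Y), Add(6, Y)) (Function('w')(m, Y) = Mul(Add(6, Y), Add(Y, 4)) = Mul(Add(6, Y), Add(4, Y)) = Mul(Add(4, Y), Add(6, Y)))
Function('G')(T) = Mul(4, Pow(T, 2)) (Function('G')(T) = Mul(Add(T, T), Add(T, T)) = Mul(Mul(2, T), Mul(2, T)) = Mul(4, Pow(T, 2)))
Mul(Function('w')(3, -3), Function('G')(Function('B')(-4, 1))) = Mul(Add(24, Pow(-3, 2), Mul(10, -3)), Mul(4, Pow(Mul(2, -4), 2))) = Mul(Add(24, 9, -30), Mul(4, Pow(-8, 2))) = Mul(3, Mul(4, 64)) = Mul(3, 256) = 768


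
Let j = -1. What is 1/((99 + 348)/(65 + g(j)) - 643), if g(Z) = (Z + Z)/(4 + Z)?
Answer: -193/122758 ≈ -0.0015722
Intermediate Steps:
g(Z) = 2*Z/(4 + Z) (g(Z) = (2*Z)/(4 + Z) = 2*Z/(4 + Z))
1/((99 + 348)/(65 + g(j)) - 643) = 1/((99 + 348)/(65 + 2*(-1)/(4 - 1)) - 643) = 1/(447/(65 + 2*(-1)/3) - 643) = 1/(447/(65 + 2*(-1)*(⅓)) - 643) = 1/(447/(65 - ⅔) - 643) = 1/(447/(193/3) - 643) = 1/(447*(3/193) - 643) = 1/(1341/193 - 643) = 1/(-122758/193) = -193/122758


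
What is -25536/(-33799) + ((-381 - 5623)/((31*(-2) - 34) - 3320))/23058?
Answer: 502893693451/665554090068 ≈ 0.75560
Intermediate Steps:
-25536/(-33799) + ((-381 - 5623)/((31*(-2) - 34) - 3320))/23058 = -25536*(-1/33799) - 6004/((-62 - 34) - 3320)*(1/23058) = 25536/33799 - 6004/(-96 - 3320)*(1/23058) = 25536/33799 - 6004/(-3416)*(1/23058) = 25536/33799 - 6004*(-1/3416)*(1/23058) = 25536/33799 + (1501/854)*(1/23058) = 25536/33799 + 1501/19691532 = 502893693451/665554090068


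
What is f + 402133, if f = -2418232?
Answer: -2016099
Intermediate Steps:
f + 402133 = -2418232 + 402133 = -2016099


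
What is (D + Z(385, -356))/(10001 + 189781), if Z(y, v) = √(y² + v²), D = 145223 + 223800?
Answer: 369023/199782 + √274961/199782 ≈ 1.8498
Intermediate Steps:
D = 369023
Z(y, v) = √(v² + y²)
(D + Z(385, -356))/(10001 + 189781) = (369023 + √((-356)² + 385²))/(10001 + 189781) = (369023 + √(126736 + 148225))/199782 = (369023 + √274961)*(1/199782) = 369023/199782 + √274961/199782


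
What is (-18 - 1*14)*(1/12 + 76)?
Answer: -7304/3 ≈ -2434.7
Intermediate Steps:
(-18 - 1*14)*(1/12 + 76) = (-18 - 14)*(1/12 + 76) = -32*913/12 = -7304/3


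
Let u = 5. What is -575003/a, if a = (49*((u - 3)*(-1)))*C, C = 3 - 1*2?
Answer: 575003/98 ≈ 5867.4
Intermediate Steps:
C = 1 (C = 3 - 2 = 1)
a = -98 (a = (49*((5 - 3)*(-1)))*1 = (49*(2*(-1)))*1 = (49*(-2))*1 = -98*1 = -98)
-575003/a = -575003/(-98) = -575003*(-1/98) = 575003/98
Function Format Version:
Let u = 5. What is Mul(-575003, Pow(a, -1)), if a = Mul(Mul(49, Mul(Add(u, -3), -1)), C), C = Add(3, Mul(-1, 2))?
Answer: Rational(575003, 98) ≈ 5867.4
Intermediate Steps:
C = 1 (C = Add(3, -2) = 1)
a = -98 (a = Mul(Mul(49, Mul(Add(5, -3), -1)), 1) = Mul(Mul(49, Mul(2, -1)), 1) = Mul(Mul(49, -2), 1) = Mul(-98, 1) = -98)
Mul(-575003, Pow(a, -1)) = Mul(-575003, Pow(-98, -1)) = Mul(-575003, Rational(-1, 98)) = Rational(575003, 98)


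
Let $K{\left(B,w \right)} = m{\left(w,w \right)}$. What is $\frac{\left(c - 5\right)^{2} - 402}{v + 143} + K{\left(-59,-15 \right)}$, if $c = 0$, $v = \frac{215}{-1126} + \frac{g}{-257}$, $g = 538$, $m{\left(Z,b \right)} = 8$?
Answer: $\frac{216667650}{40720583} \approx 5.3208$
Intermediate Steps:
$K{\left(B,w \right)} = 8$
$v = - \frac{661043}{289382}$ ($v = \frac{215}{-1126} + \frac{538}{-257} = 215 \left(- \frac{1}{1126}\right) + 538 \left(- \frac{1}{257}\right) = - \frac{215}{1126} - \frac{538}{257} = - \frac{661043}{289382} \approx -2.2843$)
$\frac{\left(c - 5\right)^{2} - 402}{v + 143} + K{\left(-59,-15 \right)} = \frac{\left(0 - 5\right)^{2} - 402}{- \frac{661043}{289382} + 143} + 8 = \frac{\left(-5\right)^{2} - 402}{\frac{40720583}{289382}} + 8 = \left(25 - 402\right) \frac{289382}{40720583} + 8 = \left(-377\right) \frac{289382}{40720583} + 8 = - \frac{109097014}{40720583} + 8 = \frac{216667650}{40720583}$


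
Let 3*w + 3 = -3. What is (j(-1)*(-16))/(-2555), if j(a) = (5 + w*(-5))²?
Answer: 720/511 ≈ 1.4090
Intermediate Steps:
w = -2 (w = -1 + (⅓)*(-3) = -1 - 1 = -2)
j(a) = 225 (j(a) = (5 - 2*(-5))² = (5 + 10)² = 15² = 225)
(j(-1)*(-16))/(-2555) = (225*(-16))/(-2555) = -3600*(-1/2555) = 720/511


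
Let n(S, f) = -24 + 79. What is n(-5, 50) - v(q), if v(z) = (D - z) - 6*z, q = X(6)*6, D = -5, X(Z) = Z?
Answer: 312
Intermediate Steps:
n(S, f) = 55
q = 36 (q = 6*6 = 36)
v(z) = -5 - 7*z (v(z) = (-5 - z) - 6*z = -5 - 7*z)
n(-5, 50) - v(q) = 55 - (-5 - 7*36) = 55 - (-5 - 252) = 55 - 1*(-257) = 55 + 257 = 312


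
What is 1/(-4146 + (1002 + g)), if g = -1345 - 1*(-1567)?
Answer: -1/2922 ≈ -0.00034223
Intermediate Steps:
g = 222 (g = -1345 + 1567 = 222)
1/(-4146 + (1002 + g)) = 1/(-4146 + (1002 + 222)) = 1/(-4146 + 1224) = 1/(-2922) = -1/2922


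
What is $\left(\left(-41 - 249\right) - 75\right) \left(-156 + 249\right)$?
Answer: $-33945$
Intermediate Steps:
$\left(\left(-41 - 249\right) - 75\right) \left(-156 + 249\right) = \left(-290 - 75\right) 93 = \left(-365\right) 93 = -33945$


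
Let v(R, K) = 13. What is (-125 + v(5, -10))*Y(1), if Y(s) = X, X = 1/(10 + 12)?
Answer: -56/11 ≈ -5.0909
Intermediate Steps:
X = 1/22 ≈ 0.045455
Y(s) = 1/22
(-125 + v(5, -10))*Y(1) = (-125 + 13)*(1/22) = -112*1/22 = -56/11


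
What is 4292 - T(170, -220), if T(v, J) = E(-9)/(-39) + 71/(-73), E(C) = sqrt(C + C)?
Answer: 313387/73 + I*sqrt(2)/13 ≈ 4293.0 + 0.10879*I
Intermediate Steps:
E(C) = sqrt(2)*sqrt(C) (E(C) = sqrt(2*C) = sqrt(2)*sqrt(C))
T(v, J) = -71/73 - I*sqrt(2)/13 (T(v, J) = (sqrt(2)*sqrt(-9))/(-39) + 71/(-73) = (sqrt(2)*(3*I))*(-1/39) + 71*(-1/73) = (3*I*sqrt(2))*(-1/39) - 71/73 = -I*sqrt(2)/13 - 71/73 = -71/73 - I*sqrt(2)/13)
4292 - T(170, -220) = 4292 - (-71/73 - I*sqrt(2)/13) = 4292 + (71/73 + I*sqrt(2)/13) = 313387/73 + I*sqrt(2)/13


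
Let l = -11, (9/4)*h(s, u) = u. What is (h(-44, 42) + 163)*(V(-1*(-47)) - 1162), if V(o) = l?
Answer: -213095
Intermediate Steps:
h(s, u) = 4*u/9
V(o) = -11
(h(-44, 42) + 163)*(V(-1*(-47)) - 1162) = ((4/9)*42 + 163)*(-11 - 1162) = (56/3 + 163)*(-1173) = (545/3)*(-1173) = -213095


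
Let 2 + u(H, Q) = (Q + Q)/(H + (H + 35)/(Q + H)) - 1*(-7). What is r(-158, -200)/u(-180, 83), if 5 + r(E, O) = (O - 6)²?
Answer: 734692765/70473 ≈ 10425.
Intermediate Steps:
r(E, O) = -5 + (-6 + O)² (r(E, O) = -5 + (O - 6)² = -5 + (-6 + O)²)
u(H, Q) = 5 + 2*Q/(H + (35 + H)/(H + Q)) (u(H, Q) = -2 + ((Q + Q)/(H + (H + 35)/(Q + H)) - 1*(-7)) = -2 + ((2*Q)/(H + (35 + H)/(H + Q)) + 7) = -2 + (2*Q/(H + (35 + H)/(H + Q)) + 7) = -2 + (7 + 2*Q/(H + (35 + H)/(H + Q))) = 5 + 2*Q/(H + (35 + H)/(H + Q)))
r(-158, -200)/u(-180, 83) = (-5 + (-6 - 200)²)/(((175 + 2*83² + 5*(-180) + 5*(-180)² + 7*(-180)*83)/(35 - 180 + (-180)² - 180*83))) = (-5 + (-206)²)/(((175 + 2*6889 - 900 + 5*32400 - 104580)/(35 - 180 + 32400 - 14940))) = (-5 + 42436)/(((175 + 13778 - 900 + 162000 - 104580)/17315)) = 42431/(((1/17315)*70473)) = 42431/(70473/17315) = 42431*(17315/70473) = 734692765/70473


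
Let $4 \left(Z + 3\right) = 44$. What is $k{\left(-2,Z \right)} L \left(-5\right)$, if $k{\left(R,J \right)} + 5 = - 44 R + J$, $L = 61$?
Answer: $-27755$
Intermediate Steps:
$Z = 8$ ($Z = -3 + \frac{1}{4} \cdot 44 = -3 + 11 = 8$)
$k{\left(R,J \right)} = -5 + J - 44 R$ ($k{\left(R,J \right)} = -5 + \left(- 44 R + J\right) = -5 + \left(J - 44 R\right) = -5 + J - 44 R$)
$k{\left(-2,Z \right)} L \left(-5\right) = \left(-5 + 8 - -88\right) 61 \left(-5\right) = \left(-5 + 8 + 88\right) \left(-305\right) = 91 \left(-305\right) = -27755$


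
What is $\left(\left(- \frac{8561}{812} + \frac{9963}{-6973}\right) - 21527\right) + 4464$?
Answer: $- \frac{13811398371}{808868} \approx -17075.0$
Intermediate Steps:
$\left(\left(- \frac{8561}{812} + \frac{9963}{-6973}\right) - 21527\right) + 4464 = \left(\left(\left(-8561\right) \frac{1}{812} + 9963 \left(- \frac{1}{6973}\right)\right) - 21527\right) + 4464 = \left(\left(- \frac{1223}{116} - \frac{9963}{6973}\right) - 21527\right) + 4464 = \left(- \frac{9683687}{808868} - 21527\right) + 4464 = - \frac{17422185123}{808868} + 4464 = - \frac{13811398371}{808868}$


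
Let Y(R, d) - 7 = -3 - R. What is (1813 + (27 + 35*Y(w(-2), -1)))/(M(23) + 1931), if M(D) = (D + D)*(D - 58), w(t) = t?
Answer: 2050/321 ≈ 6.3863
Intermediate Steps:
M(D) = 2*D*(-58 + D) (M(D) = (2*D)*(-58 + D) = 2*D*(-58 + D))
Y(R, d) = 4 - R (Y(R, d) = 7 + (-3 - R) = 4 - R)
(1813 + (27 + 35*Y(w(-2), -1)))/(M(23) + 1931) = (1813 + (27 + 35*(4 - 1*(-2))))/(2*23*(-58 + 23) + 1931) = (1813 + (27 + 35*(4 + 2)))/(2*23*(-35) + 1931) = (1813 + (27 + 35*6))/(-1610 + 1931) = (1813 + (27 + 210))/321 = (1813 + 237)*(1/321) = 2050*(1/321) = 2050/321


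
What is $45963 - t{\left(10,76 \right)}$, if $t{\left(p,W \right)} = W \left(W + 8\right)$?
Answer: $39579$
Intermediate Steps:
$t{\left(p,W \right)} = W \left(8 + W\right)$
$45963 - t{\left(10,76 \right)} = 45963 - 76 \left(8 + 76\right) = 45963 - 76 \cdot 84 = 45963 - 6384 = 39579$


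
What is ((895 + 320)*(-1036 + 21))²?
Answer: 1520843900625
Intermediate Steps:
((895 + 320)*(-1036 + 21))² = (1215*(-1015))² = (-1233225)² = 1520843900625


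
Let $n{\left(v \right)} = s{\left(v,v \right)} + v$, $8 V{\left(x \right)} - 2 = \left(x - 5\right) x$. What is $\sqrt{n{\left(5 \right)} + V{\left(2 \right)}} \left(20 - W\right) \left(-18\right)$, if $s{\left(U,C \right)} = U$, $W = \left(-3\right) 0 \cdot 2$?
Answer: $- 180 \sqrt{38} \approx -1109.6$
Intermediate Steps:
$V{\left(x \right)} = \frac{1}{4} + \frac{x \left(-5 + x\right)}{8}$ ($V{\left(x \right)} = \frac{1}{4} + \frac{\left(x - 5\right) x}{8} = \frac{1}{4} + \frac{\left(-5 + x\right) x}{8} = \frac{1}{4} + \frac{x \left(-5 + x\right)}{8}$)
$W = 0$ ($W = 0 \cdot 2 = 0$)
$n{\left(v \right)} = 2 v$ ($n{\left(v \right)} = v + v = 2 v$)
$\sqrt{n{\left(5 \right)} + V{\left(2 \right)}} \left(20 - W\right) \left(-18\right) = \sqrt{2 \cdot 5 + \left(\frac{1}{4} - \frac{5}{4} + \frac{2^{2}}{8}\right)} \left(20 - 0\right) \left(-18\right) = \sqrt{10 + \left(\frac{1}{4} - \frac{5}{4} + \frac{1}{8} \cdot 4\right)} \left(20 + 0\right) \left(-18\right) = \sqrt{10 + \left(\frac{1}{4} - \frac{5}{4} + \frac{1}{2}\right)} 20 \left(-18\right) = \sqrt{10 - \frac{1}{2}} \cdot 20 \left(-18\right) = \sqrt{\frac{19}{2}} \cdot 20 \left(-18\right) = \frac{\sqrt{38}}{2} \cdot 20 \left(-18\right) = 10 \sqrt{38} \left(-18\right) = - 180 \sqrt{38}$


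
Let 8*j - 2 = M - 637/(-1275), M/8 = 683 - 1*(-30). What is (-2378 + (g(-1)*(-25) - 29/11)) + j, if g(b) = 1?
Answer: -189878743/112200 ≈ -1692.3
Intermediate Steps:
M = 5704 (M = 8*(683 - 1*(-30)) = 8*(683 + 30) = 8*713 = 5704)
j = 7275787/10200 (j = 1/4 + (5704 - 637/(-1275))/8 = 1/4 + (5704 - 637*(-1/1275))/8 = 1/4 + (5704 + 637/1275)/8 = 1/4 + (1/8)*(7273237/1275) = 1/4 + 7273237/10200 = 7275787/10200 ≈ 713.31)
(-2378 + (g(-1)*(-25) - 29/11)) + j = (-2378 + (1*(-25) - 29/11)) + 7275787/10200 = (-2378 + (-25 - 29*1/11)) + 7275787/10200 = (-2378 + (-25 - 29/11)) + 7275787/10200 = (-2378 - 304/11) + 7275787/10200 = -26462/11 + 7275787/10200 = -189878743/112200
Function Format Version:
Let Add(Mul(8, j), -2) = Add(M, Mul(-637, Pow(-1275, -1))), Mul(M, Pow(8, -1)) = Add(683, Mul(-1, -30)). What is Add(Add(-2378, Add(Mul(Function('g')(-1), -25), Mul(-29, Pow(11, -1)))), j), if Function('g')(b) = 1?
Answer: Rational(-189878743, 112200) ≈ -1692.3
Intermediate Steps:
M = 5704 (M = Mul(8, Add(683, Mul(-1, -30))) = Mul(8, Add(683, 30)) = Mul(8, 713) = 5704)
j = Rational(7275787, 10200) (j = Add(Rational(1, 4), Mul(Rational(1, 8), Add(5704, Mul(-637, Pow(-1275, -1))))) = Add(Rational(1, 4), Mul(Rational(1, 8), Add(5704, Mul(-637, Rational(-1, 1275))))) = Add(Rational(1, 4), Mul(Rational(1, 8), Add(5704, Rational(637, 1275)))) = Add(Rational(1, 4), Mul(Rational(1, 8), Rational(7273237, 1275))) = Add(Rational(1, 4), Rational(7273237, 10200)) = Rational(7275787, 10200) ≈ 713.31)
Add(Add(-2378, Add(Mul(Function('g')(-1), -25), Mul(-29, Pow(11, -1)))), j) = Add(Add(-2378, Add(Mul(1, -25), Mul(-29, Pow(11, -1)))), Rational(7275787, 10200)) = Add(Add(-2378, Add(-25, Mul(-29, Rational(1, 11)))), Rational(7275787, 10200)) = Add(Add(-2378, Add(-25, Rational(-29, 11))), Rational(7275787, 10200)) = Add(Add(-2378, Rational(-304, 11)), Rational(7275787, 10200)) = Add(Rational(-26462, 11), Rational(7275787, 10200)) = Rational(-189878743, 112200)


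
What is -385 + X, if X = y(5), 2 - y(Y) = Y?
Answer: -388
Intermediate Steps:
y(Y) = 2 - Y
X = -3 (X = 2 - 1*5 = 2 - 5 = -3)
-385 + X = -385 - 3 = -388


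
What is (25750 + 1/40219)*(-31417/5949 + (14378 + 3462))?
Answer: 109880022732561493/239262831 ≈ 4.5924e+8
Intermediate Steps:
(25750 + 1/40219)*(-31417/5949 + (14378 + 3462)) = (25750 + 1/40219)*(-31417*1/5949 + 17840) = 1035639251*(-31417/5949 + 17840)/40219 = (1035639251/40219)*(106098743/5949) = 109880022732561493/239262831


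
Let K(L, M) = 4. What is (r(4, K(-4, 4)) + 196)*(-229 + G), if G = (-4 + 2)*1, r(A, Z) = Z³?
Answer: -60060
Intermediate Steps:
G = -2 (G = -2*1 = -2)
(r(4, K(-4, 4)) + 196)*(-229 + G) = (4³ + 196)*(-229 - 2) = (64 + 196)*(-231) = 260*(-231) = -60060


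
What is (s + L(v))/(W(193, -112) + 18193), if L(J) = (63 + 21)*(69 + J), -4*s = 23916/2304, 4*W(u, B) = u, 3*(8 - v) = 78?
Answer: 3288119/14009280 ≈ 0.23471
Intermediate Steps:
v = -18 (v = 8 - ⅓*78 = 8 - 26 = -18)
W(u, B) = u/4
s = -1993/768 (s = -5979/2304 = -¼*1993/192 = -1993/768 ≈ -2.5951)
L(J) = 5796 + 84*J (L(J) = 84*(69 + J) = 5796 + 84*J)
(s + L(v))/(W(193, -112) + 18193) = (-1993/768 + (5796 + 84*(-18)))/((¼)*193 + 18193) = (-1993/768 + (5796 - 1512))/(193/4 + 18193) = (-1993/768 + 4284)/(72965/4) = (3288119/768)*(4/72965) = 3288119/14009280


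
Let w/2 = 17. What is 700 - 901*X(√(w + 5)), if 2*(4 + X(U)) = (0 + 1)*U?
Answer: 4304 - 901*√39/2 ≈ 1490.6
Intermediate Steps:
w = 34 (w = 2*17 = 34)
X(U) = -4 + U/2 (X(U) = -4 + ((0 + 1)*U)/2 = -4 + (1*U)/2 = -4 + U/2)
700 - 901*X(√(w + 5)) = 700 - 901*(-4 + √(34 + 5)/2) = 700 - 901*(-4 + √39/2) = 700 + (3604 - 901*√39/2) = 4304 - 901*√39/2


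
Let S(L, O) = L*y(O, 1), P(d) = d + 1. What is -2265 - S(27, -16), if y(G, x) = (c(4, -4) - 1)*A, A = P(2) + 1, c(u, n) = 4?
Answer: -2589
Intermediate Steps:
P(d) = 1 + d
A = 4 (A = (1 + 2) + 1 = 3 + 1 = 4)
y(G, x) = 12 (y(G, x) = (4 - 1)*4 = 3*4 = 12)
S(L, O) = 12*L (S(L, O) = L*12 = 12*L)
-2265 - S(27, -16) = -2265 - 12*27 = -2265 - 1*324 = -2265 - 324 = -2589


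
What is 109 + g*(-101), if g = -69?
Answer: 7078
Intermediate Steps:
109 + g*(-101) = 109 - 69*(-101) = 109 + 6969 = 7078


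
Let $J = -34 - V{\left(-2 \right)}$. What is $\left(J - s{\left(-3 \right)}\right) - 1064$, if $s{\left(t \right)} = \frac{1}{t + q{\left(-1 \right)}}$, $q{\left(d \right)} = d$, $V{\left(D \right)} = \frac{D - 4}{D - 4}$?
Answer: $- \frac{4395}{4} \approx -1098.8$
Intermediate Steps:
$V{\left(D \right)} = 1$ ($V{\left(D \right)} = \frac{-4 + D}{-4 + D} = 1$)
$J = -35$ ($J = -34 - 1 = -35$)
$s{\left(t \right)} = \frac{1}{-1 + t}$ ($s{\left(t \right)} = \frac{1}{t - 1} = \frac{1}{-1 + t}$)
$\left(J - s{\left(-3 \right)}\right) - 1064 = \left(-35 - \frac{1}{-1 - 3}\right) - 1064 = \left(-35 - \frac{1}{-4}\right) - 1064 = \left(-35 - - \frac{1}{4}\right) - 1064 = \left(-35 + \frac{1}{4}\right) - 1064 = - \frac{139}{4} - 1064 = - \frac{4395}{4}$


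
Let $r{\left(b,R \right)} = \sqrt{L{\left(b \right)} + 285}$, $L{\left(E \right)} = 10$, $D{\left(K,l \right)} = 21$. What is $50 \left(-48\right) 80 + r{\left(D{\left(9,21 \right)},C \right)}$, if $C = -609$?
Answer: $-192000 + \sqrt{295} \approx -1.9198 \cdot 10^{5}$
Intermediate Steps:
$r{\left(b,R \right)} = \sqrt{295}$ ($r{\left(b,R \right)} = \sqrt{10 + 285} = \sqrt{295}$)
$50 \left(-48\right) 80 + r{\left(D{\left(9,21 \right)},C \right)} = 50 \left(-48\right) 80 + \sqrt{295} = \left(-2400\right) 80 + \sqrt{295} = -192000 + \sqrt{295}$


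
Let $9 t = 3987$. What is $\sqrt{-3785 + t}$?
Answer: $i \sqrt{3342} \approx 57.81 i$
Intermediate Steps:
$t = 443$ ($t = \frac{1}{9} \cdot 3987 = 443$)
$\sqrt{-3785 + t} = \sqrt{-3785 + 443} = \sqrt{-3342} = i \sqrt{3342}$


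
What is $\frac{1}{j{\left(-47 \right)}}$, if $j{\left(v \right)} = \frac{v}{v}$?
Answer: $1$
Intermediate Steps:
$j{\left(v \right)} = 1$
$\frac{1}{j{\left(-47 \right)}} = 1^{-1} = 1$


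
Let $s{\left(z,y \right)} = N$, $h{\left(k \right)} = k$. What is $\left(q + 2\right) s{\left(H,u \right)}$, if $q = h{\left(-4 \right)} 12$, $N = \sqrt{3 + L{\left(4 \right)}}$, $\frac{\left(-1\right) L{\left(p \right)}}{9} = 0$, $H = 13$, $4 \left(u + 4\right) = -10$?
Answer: $- 46 \sqrt{3} \approx -79.674$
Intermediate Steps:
$u = - \frac{13}{2}$ ($u = -4 + \frac{1}{4} \left(-10\right) = -4 - \frac{5}{2} = - \frac{13}{2} \approx -6.5$)
$L{\left(p \right)} = 0$ ($L{\left(p \right)} = \left(-9\right) 0 = 0$)
$N = \sqrt{3}$ ($N = \sqrt{3 + 0} = \sqrt{3} \approx 1.732$)
$s{\left(z,y \right)} = \sqrt{3}$
$q = -48$ ($q = \left(-4\right) 12 = -48$)
$\left(q + 2\right) s{\left(H,u \right)} = \left(-48 + 2\right) \sqrt{3} = - 46 \sqrt{3}$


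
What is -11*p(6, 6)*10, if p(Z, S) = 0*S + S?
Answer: -660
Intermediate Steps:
p(Z, S) = S (p(Z, S) = 0 + S = S)
-11*p(6, 6)*10 = -11*6*10 = -66*10 = -660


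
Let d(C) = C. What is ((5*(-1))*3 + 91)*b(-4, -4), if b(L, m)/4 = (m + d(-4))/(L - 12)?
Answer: 152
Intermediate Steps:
b(L, m) = 4*(-4 + m)/(-12 + L) (b(L, m) = 4*((m - 4)/(L - 12)) = 4*((-4 + m)/(-12 + L)) = 4*(-4 + m)/(-12 + L))
((5*(-1))*3 + 91)*b(-4, -4) = ((5*(-1))*3 + 91)*(4*(-4 - 4)/(-12 - 4)) = (-5*3 + 91)*(4*(-8)/(-16)) = (-15 + 91)*(4*(-1/16)*(-8)) = 76*2 = 152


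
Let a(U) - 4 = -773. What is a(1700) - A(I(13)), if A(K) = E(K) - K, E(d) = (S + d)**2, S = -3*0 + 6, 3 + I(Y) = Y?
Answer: -1015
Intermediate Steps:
a(U) = -769 (a(U) = 4 - 773 = -769)
I(Y) = -3 + Y
S = 6 (S = 0 + 6 = 6)
E(d) = (6 + d)**2
A(K) = (6 + K)**2 - K
a(1700) - A(I(13)) = -769 - ((6 + (-3 + 13))**2 - (-3 + 13)) = -769 - ((6 + 10)**2 - 1*10) = -769 - (16**2 - 10) = -769 - (256 - 10) = -769 - 1*246 = -769 - 246 = -1015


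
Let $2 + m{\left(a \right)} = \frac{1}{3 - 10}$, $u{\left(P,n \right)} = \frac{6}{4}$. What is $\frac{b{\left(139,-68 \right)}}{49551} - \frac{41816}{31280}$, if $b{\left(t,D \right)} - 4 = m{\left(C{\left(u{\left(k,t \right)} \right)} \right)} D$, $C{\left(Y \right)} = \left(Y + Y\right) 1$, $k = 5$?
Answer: $- \frac{1808923859}{1356210870} \approx -1.3338$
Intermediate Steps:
$u{\left(P,n \right)} = \frac{3}{2}$ ($u{\left(P,n \right)} = 6 \cdot \frac{1}{4} = \frac{3}{2}$)
$C{\left(Y \right)} = 2 Y$ ($C{\left(Y \right)} = 2 Y 1 = 2 Y$)
$m{\left(a \right)} = - \frac{15}{7}$ ($m{\left(a \right)} = -2 + \frac{1}{3 - 10} = -2 + \frac{1}{-7} = -2 - \frac{1}{7} = - \frac{15}{7}$)
$b{\left(t,D \right)} = 4 - \frac{15 D}{7}$
$\frac{b{\left(139,-68 \right)}}{49551} - \frac{41816}{31280} = \frac{4 - - \frac{1020}{7}}{49551} - \frac{41816}{31280} = \left(4 + \frac{1020}{7}\right) \frac{1}{49551} - \frac{5227}{3910} = \frac{1048}{7} \cdot \frac{1}{49551} - \frac{5227}{3910} = \frac{1048}{346857} - \frac{5227}{3910} = - \frac{1808923859}{1356210870}$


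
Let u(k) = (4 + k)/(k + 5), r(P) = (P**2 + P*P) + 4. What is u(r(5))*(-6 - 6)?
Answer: -696/59 ≈ -11.797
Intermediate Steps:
r(P) = 4 + 2*P**2 (r(P) = (P**2 + P**2) + 4 = 2*P**2 + 4 = 4 + 2*P**2)
u(k) = (4 + k)/(5 + k)
u(r(5))*(-6 - 6) = ((4 + (4 + 2*5**2))/(5 + (4 + 2*5**2)))*(-6 - 6) = ((4 + (4 + 2*25))/(5 + (4 + 2*25)))*(-12) = ((4 + (4 + 50))/(5 + (4 + 50)))*(-12) = ((4 + 54)/(5 + 54))*(-12) = (58/59)*(-12) = -696/59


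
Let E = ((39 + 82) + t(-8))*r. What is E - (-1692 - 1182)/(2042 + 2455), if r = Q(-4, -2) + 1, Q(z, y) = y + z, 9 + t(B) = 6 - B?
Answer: -943412/1499 ≈ -629.36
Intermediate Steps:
t(B) = -3 - B (t(B) = -9 + (6 - B) = -3 - B)
r = -5 (r = (-2 - 4) + 1 = -6 + 1 = -5)
E = -630 (E = ((39 + 82) + (-3 - 1*(-8)))*(-5) = (121 + (-3 + 8))*(-5) = (121 + 5)*(-5) = 126*(-5) = -630)
E - (-1692 - 1182)/(2042 + 2455) = -630 - (-1692 - 1182)/(2042 + 2455) = -630 - (-2874)/4497 = -630 - 1*(-958/1499) = -630 + 958/1499 = -943412/1499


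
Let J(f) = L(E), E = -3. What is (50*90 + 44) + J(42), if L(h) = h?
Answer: 4541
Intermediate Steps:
J(f) = -3
(50*90 + 44) + J(42) = (50*90 + 44) - 3 = (4500 + 44) - 3 = 4544 - 3 = 4541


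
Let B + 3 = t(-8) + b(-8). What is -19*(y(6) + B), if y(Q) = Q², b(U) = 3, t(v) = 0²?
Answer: -684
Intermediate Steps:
t(v) = 0
B = 0 (B = -3 + (0 + 3) = -3 + 3 = 0)
-19*(y(6) + B) = -19*(6² + 0) = -19*(36 + 0) = -19*36 = -684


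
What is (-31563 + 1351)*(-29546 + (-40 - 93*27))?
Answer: 969714564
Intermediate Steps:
(-31563 + 1351)*(-29546 + (-40 - 93*27)) = -30212*(-29546 + (-40 - 2511)) = -30212*(-29546 - 2551) = -30212*(-32097) = 969714564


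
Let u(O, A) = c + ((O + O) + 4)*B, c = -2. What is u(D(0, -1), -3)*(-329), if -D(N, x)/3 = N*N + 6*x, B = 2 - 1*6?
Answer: 53298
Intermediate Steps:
B = -4 (B = 2 - 6 = -4)
D(N, x) = -18*x - 3*N² (D(N, x) = -3*(N*N + 6*x) = -3*(N² + 6*x) = -18*x - 3*N²)
u(O, A) = -18 - 8*O (u(O, A) = -2 + ((O + O) + 4)*(-4) = -2 + (2*O + 4)*(-4) = -2 + (4 + 2*O)*(-4) = -2 + (-16 - 8*O) = -18 - 8*O)
u(D(0, -1), -3)*(-329) = (-18 - 8*(-18*(-1) - 3*0²))*(-329) = (-18 - 8*(18 - 3*0))*(-329) = (-18 - 8*(18 + 0))*(-329) = (-18 - 8*18)*(-329) = (-18 - 144)*(-329) = -162*(-329) = 53298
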